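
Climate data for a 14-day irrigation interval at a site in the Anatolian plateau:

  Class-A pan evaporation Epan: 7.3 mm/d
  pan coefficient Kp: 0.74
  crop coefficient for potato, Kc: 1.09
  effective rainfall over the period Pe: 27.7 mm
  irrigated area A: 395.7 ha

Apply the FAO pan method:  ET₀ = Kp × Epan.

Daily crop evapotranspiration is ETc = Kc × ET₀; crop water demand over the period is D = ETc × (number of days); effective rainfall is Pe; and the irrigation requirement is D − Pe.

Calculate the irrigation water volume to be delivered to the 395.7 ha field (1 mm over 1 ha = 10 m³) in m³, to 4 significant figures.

ET₀ = 0.74 × 7.3 = 5.4020 mm/d
ETc = Kc × ET₀ = 1.09 × 5.4020 = 5.8882 mm/d
Crop demand D = ETc × 14 d = 5.8882 × 14 = 82.435 mm
D − Pe = 82.435 − 27.7 = 54.735 mm
Volume = 54.735 mm × 395.7 ha × 10 = 216586.4 m³

216600 m³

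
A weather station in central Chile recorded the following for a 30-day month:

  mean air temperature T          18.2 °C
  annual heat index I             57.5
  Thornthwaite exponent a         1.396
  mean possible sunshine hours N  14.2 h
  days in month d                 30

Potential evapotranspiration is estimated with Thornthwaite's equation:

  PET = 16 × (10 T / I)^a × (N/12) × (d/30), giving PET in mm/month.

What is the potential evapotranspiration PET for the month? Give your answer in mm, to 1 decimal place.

94.6 mm

10T/I = 10 × 18.2 / 57.5 = 3.1652
(10T/I)^a = 3.1652^1.396 = 4.9953
Uncorrected PET = 16 × 4.9953 = 79.925 mm
Correction = (N/12)(d/30) = (14.2/12)(30/30) = 1.1833
PET = 79.925 × 1.1833 = 94.575 mm/month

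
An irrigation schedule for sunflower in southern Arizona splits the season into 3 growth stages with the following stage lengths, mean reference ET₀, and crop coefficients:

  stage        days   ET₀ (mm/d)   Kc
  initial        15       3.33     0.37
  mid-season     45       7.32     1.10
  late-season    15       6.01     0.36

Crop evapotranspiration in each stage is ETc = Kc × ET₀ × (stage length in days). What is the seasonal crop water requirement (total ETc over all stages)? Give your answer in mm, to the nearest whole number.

413 mm

initial: 0.37 × 3.33 × 15 = 18.48 mm
mid-season: 1.10 × 7.32 × 45 = 362.34 mm
late-season: 0.36 × 6.01 × 15 = 32.45 mm
Seasonal total = 413.27 mm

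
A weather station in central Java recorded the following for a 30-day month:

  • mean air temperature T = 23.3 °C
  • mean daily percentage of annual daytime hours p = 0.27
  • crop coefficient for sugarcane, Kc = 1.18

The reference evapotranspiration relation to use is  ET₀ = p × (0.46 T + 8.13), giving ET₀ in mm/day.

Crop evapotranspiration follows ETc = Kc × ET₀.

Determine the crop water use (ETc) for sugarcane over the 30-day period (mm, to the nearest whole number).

180 mm

ET₀ = 0.27 × (0.46 × 23.3 + 8.13) = 0.27 × 18.848 = 5.0890 mm/d
ETc = Kc × ET₀ = 1.18 × 5.0890 = 6.0050 mm/d
Over 30 days: 6.0050 × 30 = 180.150 mm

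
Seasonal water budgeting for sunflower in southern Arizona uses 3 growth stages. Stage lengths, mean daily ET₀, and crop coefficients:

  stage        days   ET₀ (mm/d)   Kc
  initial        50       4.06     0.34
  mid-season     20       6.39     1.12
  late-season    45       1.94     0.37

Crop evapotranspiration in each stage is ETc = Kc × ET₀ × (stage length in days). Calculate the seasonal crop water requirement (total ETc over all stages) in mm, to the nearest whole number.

initial: 0.34 × 4.06 × 50 = 69.02 mm
mid-season: 1.12 × 6.39 × 20 = 143.14 mm
late-season: 0.37 × 1.94 × 45 = 32.30 mm
Seasonal total = 244.46 mm

244 mm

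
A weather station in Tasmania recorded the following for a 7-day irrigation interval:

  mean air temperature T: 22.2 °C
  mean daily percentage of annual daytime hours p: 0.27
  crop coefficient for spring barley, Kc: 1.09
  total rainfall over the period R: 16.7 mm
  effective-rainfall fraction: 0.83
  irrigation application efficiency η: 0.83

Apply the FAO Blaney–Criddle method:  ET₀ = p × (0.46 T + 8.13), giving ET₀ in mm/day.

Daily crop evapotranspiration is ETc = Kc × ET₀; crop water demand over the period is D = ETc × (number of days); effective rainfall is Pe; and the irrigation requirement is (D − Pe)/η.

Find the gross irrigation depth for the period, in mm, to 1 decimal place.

28.8 mm

ET₀ = 0.27 × (0.46 × 22.2 + 8.13) = 0.27 × 18.342 = 4.9523 mm/d
ETc = Kc × ET₀ = 1.09 × 4.9523 = 5.3980 mm/d
Crop demand D = ETc × 7 d = 5.3980 × 7 = 37.786 mm
Pe = 0.83 × 16.7 = 13.861 mm
D − Pe = 37.786 − 13.861 = 23.925 mm
Gross irrigation = 23.925 / 0.83 = 28.825 mm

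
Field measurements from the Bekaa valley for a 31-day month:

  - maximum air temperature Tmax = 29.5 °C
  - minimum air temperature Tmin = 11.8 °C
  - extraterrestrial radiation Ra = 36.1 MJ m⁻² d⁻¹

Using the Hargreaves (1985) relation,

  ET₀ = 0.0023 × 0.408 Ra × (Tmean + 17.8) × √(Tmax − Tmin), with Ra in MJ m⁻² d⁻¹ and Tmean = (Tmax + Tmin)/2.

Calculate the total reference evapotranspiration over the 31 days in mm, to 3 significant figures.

Tmean = (29.5 + 11.8)/2 = 20.65 °C
0.408 Ra = 0.408 × 36.1 = 14.7288 mm/d equivalent
ET₀ = 0.0023 × 14.7288 × (20.65 + 17.8) × √17.7 = 0.0023 × 14.7288 × 38.45 × 4.2071 = 5.4799 mm/d
Over 31 days: 5.4799 × 31 = 169.877 mm

170 mm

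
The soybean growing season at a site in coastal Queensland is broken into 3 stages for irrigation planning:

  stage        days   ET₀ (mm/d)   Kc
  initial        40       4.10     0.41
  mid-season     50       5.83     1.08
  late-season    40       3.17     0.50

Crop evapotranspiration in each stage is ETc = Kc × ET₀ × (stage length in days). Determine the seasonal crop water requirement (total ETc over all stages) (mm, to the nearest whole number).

445 mm

initial: 0.41 × 4.10 × 40 = 67.24 mm
mid-season: 1.08 × 5.83 × 50 = 314.82 mm
late-season: 0.50 × 3.17 × 40 = 63.40 mm
Seasonal total = 445.46 mm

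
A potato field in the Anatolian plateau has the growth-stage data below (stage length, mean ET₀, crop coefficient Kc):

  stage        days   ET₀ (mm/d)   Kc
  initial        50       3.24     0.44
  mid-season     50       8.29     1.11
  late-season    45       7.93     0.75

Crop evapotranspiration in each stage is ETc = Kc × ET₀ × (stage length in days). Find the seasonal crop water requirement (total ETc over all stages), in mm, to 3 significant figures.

initial: 0.44 × 3.24 × 50 = 71.28 mm
mid-season: 1.11 × 8.29 × 50 = 460.10 mm
late-season: 0.75 × 7.93 × 45 = 267.64 mm
Seasonal total = 799.02 mm

799 mm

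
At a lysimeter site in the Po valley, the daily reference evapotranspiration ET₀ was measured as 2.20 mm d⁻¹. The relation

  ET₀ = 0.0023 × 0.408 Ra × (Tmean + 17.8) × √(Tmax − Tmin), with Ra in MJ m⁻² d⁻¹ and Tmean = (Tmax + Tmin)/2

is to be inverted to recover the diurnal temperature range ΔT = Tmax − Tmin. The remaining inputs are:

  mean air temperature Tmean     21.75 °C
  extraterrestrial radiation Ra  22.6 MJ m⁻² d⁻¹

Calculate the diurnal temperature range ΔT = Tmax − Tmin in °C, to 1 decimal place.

6.9 °C

√ΔT = ET₀ / [0.0023 × 0.408 × Ra × (Tmean+17.8)] = 2.20 / (0.0023 × 9.2208 × 39.55) = 2.6229
ΔT = 2.6229² = 6.880 °C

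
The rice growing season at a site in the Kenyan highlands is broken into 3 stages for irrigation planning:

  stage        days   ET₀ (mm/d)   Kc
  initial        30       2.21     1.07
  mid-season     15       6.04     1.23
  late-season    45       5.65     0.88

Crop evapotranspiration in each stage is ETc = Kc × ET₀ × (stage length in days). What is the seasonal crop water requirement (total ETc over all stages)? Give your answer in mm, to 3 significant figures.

initial: 1.07 × 2.21 × 30 = 70.94 mm
mid-season: 1.23 × 6.04 × 15 = 111.44 mm
late-season: 0.88 × 5.65 × 45 = 223.74 mm
Seasonal total = 406.12 mm

406 mm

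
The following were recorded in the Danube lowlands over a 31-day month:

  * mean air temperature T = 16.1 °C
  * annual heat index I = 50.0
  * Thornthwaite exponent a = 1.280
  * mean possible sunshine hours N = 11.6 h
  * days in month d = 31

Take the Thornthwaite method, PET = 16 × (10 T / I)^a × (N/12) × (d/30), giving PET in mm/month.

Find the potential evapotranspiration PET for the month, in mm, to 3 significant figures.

71.4 mm

10T/I = 10 × 16.1 / 50.0 = 3.2200
(10T/I)^a = 3.2200^1.280 = 4.4674
Uncorrected PET = 16 × 4.4674 = 71.478 mm
Correction = (N/12)(d/30) = (11.6/12)(31/30) = 0.9989
PET = 71.478 × 0.9989 = 71.399 mm/month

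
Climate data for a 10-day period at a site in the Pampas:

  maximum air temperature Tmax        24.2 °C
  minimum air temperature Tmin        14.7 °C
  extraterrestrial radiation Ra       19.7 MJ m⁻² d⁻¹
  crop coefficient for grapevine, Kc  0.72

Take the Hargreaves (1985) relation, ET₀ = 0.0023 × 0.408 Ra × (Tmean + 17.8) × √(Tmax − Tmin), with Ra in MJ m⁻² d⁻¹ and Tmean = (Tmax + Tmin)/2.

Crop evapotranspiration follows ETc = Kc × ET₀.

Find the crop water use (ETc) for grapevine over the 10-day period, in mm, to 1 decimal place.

15.3 mm

Tmean = (24.2 + 14.7)/2 = 19.45 °C
0.408 Ra = 0.408 × 19.7 = 8.0376 mm/d equivalent
ET₀ = 0.0023 × 8.0376 × (19.45 + 17.8) × √9.5 = 0.0023 × 8.0376 × 37.25 × 3.0822 = 2.1225 mm/d
ETc = Kc × ET₀ = 0.72 × 2.1225 = 1.5282 mm/d
Over 10 days: 1.5282 × 10 = 15.282 mm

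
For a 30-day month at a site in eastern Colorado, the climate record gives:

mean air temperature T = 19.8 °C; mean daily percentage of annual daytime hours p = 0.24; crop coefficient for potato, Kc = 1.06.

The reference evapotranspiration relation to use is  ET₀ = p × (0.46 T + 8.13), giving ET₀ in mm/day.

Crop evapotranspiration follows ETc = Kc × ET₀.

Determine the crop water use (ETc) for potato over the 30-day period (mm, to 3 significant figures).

132 mm

ET₀ = 0.24 × (0.46 × 19.8 + 8.13) = 0.24 × 17.238 = 4.1371 mm/d
ETc = Kc × ET₀ = 1.06 × 4.1371 = 4.3853 mm/d
Over 30 days: 4.3853 × 30 = 131.559 mm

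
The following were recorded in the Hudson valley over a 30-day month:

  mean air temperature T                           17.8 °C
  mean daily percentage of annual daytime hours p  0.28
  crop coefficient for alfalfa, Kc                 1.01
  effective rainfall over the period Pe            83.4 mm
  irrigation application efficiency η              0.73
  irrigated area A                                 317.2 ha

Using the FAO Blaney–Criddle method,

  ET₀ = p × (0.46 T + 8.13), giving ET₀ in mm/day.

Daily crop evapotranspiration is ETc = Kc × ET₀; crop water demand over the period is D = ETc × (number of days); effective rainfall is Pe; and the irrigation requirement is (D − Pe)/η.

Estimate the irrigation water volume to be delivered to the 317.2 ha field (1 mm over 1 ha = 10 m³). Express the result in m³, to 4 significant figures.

ET₀ = 0.28 × (0.46 × 17.8 + 8.13) = 0.28 × 16.318 = 4.5690 mm/d
ETc = Kc × ET₀ = 1.01 × 4.5690 = 4.6147 mm/d
Crop demand D = ETc × 30 d = 4.6147 × 30 = 138.441 mm
D − Pe = 138.441 − 83.4 = 55.041 mm
Gross irrigation = 55.041 / 0.73 = 75.399 mm
Volume = 75.399 mm × 317.2 ha × 10 = 239165.6 m³

239200 m³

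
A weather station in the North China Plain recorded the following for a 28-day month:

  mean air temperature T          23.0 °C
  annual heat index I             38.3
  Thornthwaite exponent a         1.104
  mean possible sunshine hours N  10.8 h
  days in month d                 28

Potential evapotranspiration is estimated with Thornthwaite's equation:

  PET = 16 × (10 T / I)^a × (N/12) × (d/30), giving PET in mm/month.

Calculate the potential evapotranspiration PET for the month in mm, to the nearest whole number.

10T/I = 10 × 23.0 / 38.3 = 6.0052
(10T/I)^a = 6.0052^1.104 = 7.2359
Uncorrected PET = 16 × 7.2359 = 115.774 mm
Correction = (N/12)(d/30) = (10.8/12)(28/30) = 0.8400
PET = 115.774 × 0.8400 = 97.250 mm/month

97 mm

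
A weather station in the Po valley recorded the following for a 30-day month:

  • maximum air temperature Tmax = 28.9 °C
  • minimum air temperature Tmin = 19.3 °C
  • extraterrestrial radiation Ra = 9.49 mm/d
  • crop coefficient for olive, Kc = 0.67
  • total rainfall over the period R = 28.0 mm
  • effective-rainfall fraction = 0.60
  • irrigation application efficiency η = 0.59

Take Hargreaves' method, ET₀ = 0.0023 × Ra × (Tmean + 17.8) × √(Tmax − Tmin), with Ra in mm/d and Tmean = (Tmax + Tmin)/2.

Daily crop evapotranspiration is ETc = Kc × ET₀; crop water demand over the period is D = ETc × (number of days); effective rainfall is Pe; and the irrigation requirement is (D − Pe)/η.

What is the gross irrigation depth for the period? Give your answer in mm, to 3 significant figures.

68.1 mm

Tmean = (28.9 + 19.3)/2 = 24.10 °C
ET₀ = 0.0023 × 9.49 × (24.10 + 17.8) × √9.6 = 0.0023 × 9.49 × 41.90 × 3.0984 = 2.8336 mm/d
ETc = Kc × ET₀ = 0.67 × 2.8336 = 1.8985 mm/d
Crop demand D = ETc × 30 d = 1.8985 × 30 = 56.955 mm
Pe = 0.60 × 28.0 = 16.800 mm
D − Pe = 56.955 − 16.800 = 40.155 mm
Gross irrigation = 40.155 / 0.59 = 68.059 mm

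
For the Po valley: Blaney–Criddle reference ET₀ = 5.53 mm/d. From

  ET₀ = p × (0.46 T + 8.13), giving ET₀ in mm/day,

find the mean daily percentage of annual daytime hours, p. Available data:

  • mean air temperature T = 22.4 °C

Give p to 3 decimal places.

p = ET₀ / (0.46 T + 8.13) = 5.53 / (0.46 × 22.4 + 8.13) = 5.53 / 18.434 = 0.3000

0.300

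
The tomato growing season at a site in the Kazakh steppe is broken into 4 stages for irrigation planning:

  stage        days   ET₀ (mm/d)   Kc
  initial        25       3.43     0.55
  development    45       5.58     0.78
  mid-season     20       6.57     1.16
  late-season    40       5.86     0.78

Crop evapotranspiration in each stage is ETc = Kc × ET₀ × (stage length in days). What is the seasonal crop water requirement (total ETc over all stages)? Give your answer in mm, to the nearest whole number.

initial: 0.55 × 3.43 × 25 = 47.16 mm
development: 0.78 × 5.58 × 45 = 195.86 mm
mid-season: 1.16 × 6.57 × 20 = 152.42 mm
late-season: 0.78 × 5.86 × 40 = 182.83 mm
Seasonal total = 578.27 mm

578 mm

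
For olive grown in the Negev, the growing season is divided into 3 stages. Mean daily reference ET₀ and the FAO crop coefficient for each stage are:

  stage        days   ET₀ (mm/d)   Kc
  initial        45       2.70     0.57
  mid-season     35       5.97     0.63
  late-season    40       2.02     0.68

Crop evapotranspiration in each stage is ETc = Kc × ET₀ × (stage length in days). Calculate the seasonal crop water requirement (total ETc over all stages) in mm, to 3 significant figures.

256 mm

initial: 0.57 × 2.70 × 45 = 69.26 mm
mid-season: 0.63 × 5.97 × 35 = 131.64 mm
late-season: 0.68 × 2.02 × 40 = 54.94 mm
Seasonal total = 255.84 mm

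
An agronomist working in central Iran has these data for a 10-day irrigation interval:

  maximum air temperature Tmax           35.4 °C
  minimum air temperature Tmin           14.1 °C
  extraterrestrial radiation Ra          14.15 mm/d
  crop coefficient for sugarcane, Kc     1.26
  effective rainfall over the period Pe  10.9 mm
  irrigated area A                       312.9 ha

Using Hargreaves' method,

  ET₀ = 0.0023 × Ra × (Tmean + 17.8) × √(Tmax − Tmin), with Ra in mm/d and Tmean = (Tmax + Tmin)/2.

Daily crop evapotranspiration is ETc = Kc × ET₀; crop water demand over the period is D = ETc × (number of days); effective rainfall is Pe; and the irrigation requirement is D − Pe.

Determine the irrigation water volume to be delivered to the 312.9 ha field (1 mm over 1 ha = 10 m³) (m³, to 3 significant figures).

Tmean = (35.4 + 14.1)/2 = 24.75 °C
ET₀ = 0.0023 × 14.15 × (24.75 + 17.8) × √21.3 = 0.0023 × 14.15 × 42.55 × 4.6152 = 6.3911 mm/d
ETc = Kc × ET₀ = 1.26 × 6.3911 = 8.0528 mm/d
Crop demand D = ETc × 10 d = 8.0528 × 10 = 80.528 mm
D − Pe = 80.528 − 10.9 = 69.628 mm
Volume = 69.628 mm × 312.9 ha × 10 = 217866.0 m³

218000 m³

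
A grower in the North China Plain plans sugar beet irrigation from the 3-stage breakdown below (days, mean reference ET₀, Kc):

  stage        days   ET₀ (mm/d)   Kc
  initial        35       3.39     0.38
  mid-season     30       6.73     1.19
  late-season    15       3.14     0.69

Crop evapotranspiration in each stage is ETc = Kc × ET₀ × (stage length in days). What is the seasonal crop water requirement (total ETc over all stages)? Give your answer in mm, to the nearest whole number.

318 mm

initial: 0.38 × 3.39 × 35 = 45.09 mm
mid-season: 1.19 × 6.73 × 30 = 240.26 mm
late-season: 0.69 × 3.14 × 15 = 32.50 mm
Seasonal total = 317.85 mm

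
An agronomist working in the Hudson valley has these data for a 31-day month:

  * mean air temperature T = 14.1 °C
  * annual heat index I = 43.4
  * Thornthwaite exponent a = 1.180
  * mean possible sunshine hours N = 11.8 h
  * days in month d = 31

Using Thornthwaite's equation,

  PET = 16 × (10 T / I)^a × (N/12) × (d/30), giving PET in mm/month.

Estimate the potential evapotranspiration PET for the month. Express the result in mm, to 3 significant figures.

65.3 mm

10T/I = 10 × 14.1 / 43.4 = 3.2488
(10T/I)^a = 3.2488^1.180 = 4.0164
Uncorrected PET = 16 × 4.0164 = 64.262 mm
Correction = (N/12)(d/30) = (11.8/12)(31/30) = 1.0161
PET = 64.262 × 1.0161 = 65.297 mm/month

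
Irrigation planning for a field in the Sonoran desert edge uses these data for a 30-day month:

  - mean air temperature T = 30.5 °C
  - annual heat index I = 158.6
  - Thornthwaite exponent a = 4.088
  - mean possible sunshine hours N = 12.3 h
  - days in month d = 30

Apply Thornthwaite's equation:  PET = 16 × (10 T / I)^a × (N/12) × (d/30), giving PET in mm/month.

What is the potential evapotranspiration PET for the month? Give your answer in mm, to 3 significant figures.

238 mm

10T/I = 10 × 30.5 / 158.6 = 1.9231
(10T/I)^a = 1.9231^4.088 = 14.4877
Uncorrected PET = 16 × 14.4877 = 231.803 mm
Correction = (N/12)(d/30) = (12.3/12)(30/30) = 1.0250
PET = 231.803 × 1.0250 = 237.598 mm/month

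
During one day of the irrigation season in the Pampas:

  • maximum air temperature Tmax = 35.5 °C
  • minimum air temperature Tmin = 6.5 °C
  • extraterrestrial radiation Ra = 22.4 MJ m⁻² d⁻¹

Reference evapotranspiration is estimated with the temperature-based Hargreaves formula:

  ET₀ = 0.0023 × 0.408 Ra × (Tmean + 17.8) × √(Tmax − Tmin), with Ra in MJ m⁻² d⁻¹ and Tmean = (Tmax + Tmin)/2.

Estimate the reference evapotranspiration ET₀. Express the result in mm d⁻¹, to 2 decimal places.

4.39 mm d⁻¹

Tmean = (35.5 + 6.5)/2 = 21.00 °C
0.408 Ra = 0.408 × 22.4 = 9.1392 mm/d equivalent
ET₀ = 0.0023 × 9.1392 × (21.00 + 17.8) × √29.0 = 0.0023 × 9.1392 × 38.80 × 5.3852 = 4.3921 mm/d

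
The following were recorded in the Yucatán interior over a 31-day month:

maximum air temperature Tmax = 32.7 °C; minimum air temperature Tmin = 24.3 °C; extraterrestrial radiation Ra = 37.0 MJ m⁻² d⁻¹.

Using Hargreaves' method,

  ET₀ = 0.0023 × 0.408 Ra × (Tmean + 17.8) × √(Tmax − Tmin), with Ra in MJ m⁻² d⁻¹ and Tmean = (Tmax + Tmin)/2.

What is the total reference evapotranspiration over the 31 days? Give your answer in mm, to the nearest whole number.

144 mm

Tmean = (32.7 + 24.3)/2 = 28.50 °C
0.408 Ra = 0.408 × 37.0 = 15.0960 mm/d equivalent
ET₀ = 0.0023 × 15.0960 × (28.50 + 17.8) × √8.4 = 0.0023 × 15.0960 × 46.30 × 2.8983 = 4.6592 mm/d
Over 31 days: 4.6592 × 31 = 144.435 mm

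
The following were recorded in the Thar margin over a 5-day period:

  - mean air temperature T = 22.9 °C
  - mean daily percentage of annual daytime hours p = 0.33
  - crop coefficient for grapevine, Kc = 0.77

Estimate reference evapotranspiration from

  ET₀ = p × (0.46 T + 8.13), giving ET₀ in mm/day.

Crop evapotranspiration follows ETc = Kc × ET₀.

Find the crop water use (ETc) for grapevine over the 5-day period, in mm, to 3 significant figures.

23.7 mm

ET₀ = 0.33 × (0.46 × 22.9 + 8.13) = 0.33 × 18.664 = 6.1591 mm/d
ETc = Kc × ET₀ = 0.77 × 6.1591 = 4.7425 mm/d
Over 5 days: 4.7425 × 5 = 23.713 mm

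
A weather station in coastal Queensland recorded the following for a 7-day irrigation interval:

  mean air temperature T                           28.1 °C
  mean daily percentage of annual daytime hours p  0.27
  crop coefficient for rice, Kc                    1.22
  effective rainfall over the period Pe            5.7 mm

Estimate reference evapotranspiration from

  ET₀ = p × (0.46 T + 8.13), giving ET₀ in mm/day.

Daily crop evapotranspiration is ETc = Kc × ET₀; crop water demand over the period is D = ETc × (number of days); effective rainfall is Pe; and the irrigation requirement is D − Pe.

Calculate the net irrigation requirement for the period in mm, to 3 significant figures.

42.9 mm

ET₀ = 0.27 × (0.46 × 28.1 + 8.13) = 0.27 × 21.056 = 5.6851 mm/d
ETc = Kc × ET₀ = 1.22 × 5.6851 = 6.9358 mm/d
Crop demand D = ETc × 7 d = 6.9358 × 7 = 48.551 mm
D − Pe = 48.551 − 5.7 = 42.851 mm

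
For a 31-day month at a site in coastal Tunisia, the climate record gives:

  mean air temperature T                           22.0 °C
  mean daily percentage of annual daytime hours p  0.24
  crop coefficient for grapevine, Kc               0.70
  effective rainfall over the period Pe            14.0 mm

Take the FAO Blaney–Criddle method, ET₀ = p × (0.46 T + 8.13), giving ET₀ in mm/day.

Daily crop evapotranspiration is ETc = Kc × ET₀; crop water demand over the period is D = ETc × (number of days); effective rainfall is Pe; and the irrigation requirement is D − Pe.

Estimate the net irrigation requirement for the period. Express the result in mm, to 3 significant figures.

81.0 mm

ET₀ = 0.24 × (0.46 × 22.0 + 8.13) = 0.24 × 18.250 = 4.3800 mm/d
ETc = Kc × ET₀ = 0.70 × 4.3800 = 3.0660 mm/d
Crop demand D = ETc × 31 d = 3.0660 × 31 = 95.046 mm
D − Pe = 95.046 − 14.0 = 81.046 mm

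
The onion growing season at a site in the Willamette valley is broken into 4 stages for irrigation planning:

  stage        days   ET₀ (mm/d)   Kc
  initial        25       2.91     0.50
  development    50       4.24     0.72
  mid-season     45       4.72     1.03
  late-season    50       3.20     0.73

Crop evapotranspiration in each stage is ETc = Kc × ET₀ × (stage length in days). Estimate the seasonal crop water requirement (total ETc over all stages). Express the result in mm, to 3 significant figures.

initial: 0.50 × 2.91 × 25 = 36.38 mm
development: 0.72 × 4.24 × 50 = 152.64 mm
mid-season: 1.03 × 4.72 × 45 = 218.77 mm
late-season: 0.73 × 3.20 × 50 = 116.80 mm
Seasonal total = 524.59 mm

525 mm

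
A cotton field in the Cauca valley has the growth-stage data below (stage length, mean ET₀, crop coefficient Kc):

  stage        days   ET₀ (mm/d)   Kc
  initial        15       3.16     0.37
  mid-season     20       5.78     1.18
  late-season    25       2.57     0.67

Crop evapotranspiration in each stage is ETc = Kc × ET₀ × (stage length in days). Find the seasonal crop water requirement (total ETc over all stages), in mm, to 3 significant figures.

197 mm

initial: 0.37 × 3.16 × 15 = 17.54 mm
mid-season: 1.18 × 5.78 × 20 = 136.41 mm
late-season: 0.67 × 2.57 × 25 = 43.05 mm
Seasonal total = 197.00 mm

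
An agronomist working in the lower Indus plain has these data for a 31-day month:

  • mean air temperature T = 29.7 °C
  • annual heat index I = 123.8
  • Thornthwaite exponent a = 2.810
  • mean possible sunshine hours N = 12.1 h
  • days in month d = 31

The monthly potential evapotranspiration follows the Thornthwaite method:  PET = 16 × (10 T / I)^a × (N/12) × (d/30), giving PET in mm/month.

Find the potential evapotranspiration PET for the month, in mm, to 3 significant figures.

195 mm

10T/I = 10 × 29.7 / 123.8 = 2.3990
(10T/I)^a = 2.3990^2.810 = 11.6919
Uncorrected PET = 16 × 11.6919 = 187.070 mm
Correction = (N/12)(d/30) = (12.1/12)(31/30) = 1.0419
PET = 187.070 × 1.0419 = 194.908 mm/month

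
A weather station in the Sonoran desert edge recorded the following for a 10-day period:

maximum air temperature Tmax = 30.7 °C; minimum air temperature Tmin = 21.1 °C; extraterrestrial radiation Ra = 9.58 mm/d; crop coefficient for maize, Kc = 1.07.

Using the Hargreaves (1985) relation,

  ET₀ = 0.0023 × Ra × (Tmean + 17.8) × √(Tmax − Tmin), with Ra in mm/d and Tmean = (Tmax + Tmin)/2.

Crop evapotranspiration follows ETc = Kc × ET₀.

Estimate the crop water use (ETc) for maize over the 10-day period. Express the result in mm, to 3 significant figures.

Tmean = (30.7 + 21.1)/2 = 25.90 °C
ET₀ = 0.0023 × 9.58 × (25.90 + 17.8) × √9.6 = 0.0023 × 9.58 × 43.70 × 3.0984 = 2.9834 mm/d
ETc = Kc × ET₀ = 1.07 × 2.9834 = 3.1922 mm/d
Over 10 days: 3.1922 × 10 = 31.922 mm

31.9 mm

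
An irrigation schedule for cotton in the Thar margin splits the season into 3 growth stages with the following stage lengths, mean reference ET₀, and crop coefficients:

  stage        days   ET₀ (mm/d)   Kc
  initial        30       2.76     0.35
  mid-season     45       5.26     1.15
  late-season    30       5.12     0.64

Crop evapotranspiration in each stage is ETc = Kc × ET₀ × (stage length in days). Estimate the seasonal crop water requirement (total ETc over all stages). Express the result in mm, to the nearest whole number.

initial: 0.35 × 2.76 × 30 = 28.98 mm
mid-season: 1.15 × 5.26 × 45 = 272.21 mm
late-season: 0.64 × 5.12 × 30 = 98.30 mm
Seasonal total = 399.49 mm

399 mm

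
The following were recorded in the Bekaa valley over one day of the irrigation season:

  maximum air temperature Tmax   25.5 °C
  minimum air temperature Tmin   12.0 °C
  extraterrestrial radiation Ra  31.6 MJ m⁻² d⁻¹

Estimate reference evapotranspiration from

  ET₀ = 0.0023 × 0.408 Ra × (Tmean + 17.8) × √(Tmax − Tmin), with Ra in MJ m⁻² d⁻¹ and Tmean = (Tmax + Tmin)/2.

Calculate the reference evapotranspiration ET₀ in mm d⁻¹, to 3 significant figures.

3.98 mm d⁻¹

Tmean = (25.5 + 12.0)/2 = 18.75 °C
0.408 Ra = 0.408 × 31.6 = 12.8928 mm/d equivalent
ET₀ = 0.0023 × 12.8928 × (18.75 + 17.8) × √13.5 = 0.0023 × 12.8928 × 36.55 × 3.6742 = 3.9822 mm/d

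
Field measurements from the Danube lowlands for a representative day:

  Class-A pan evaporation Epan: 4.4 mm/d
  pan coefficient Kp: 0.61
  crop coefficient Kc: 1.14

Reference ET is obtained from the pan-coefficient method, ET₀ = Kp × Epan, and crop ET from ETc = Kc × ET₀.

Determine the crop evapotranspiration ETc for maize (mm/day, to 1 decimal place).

3.1 mm/day

ET₀ = 0.61 × 4.4 = 2.6840 mm/d
ETc = Kc × ET₀ = 1.14 × 2.6840 = 3.0598 mm/d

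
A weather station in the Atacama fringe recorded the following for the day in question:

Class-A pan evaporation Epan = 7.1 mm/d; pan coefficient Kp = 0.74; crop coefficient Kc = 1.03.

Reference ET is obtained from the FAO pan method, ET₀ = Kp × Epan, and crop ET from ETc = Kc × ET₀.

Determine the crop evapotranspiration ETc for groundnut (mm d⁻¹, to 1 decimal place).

ET₀ = 0.74 × 7.1 = 5.2540 mm/d
ETc = Kc × ET₀ = 1.03 × 5.2540 = 5.4116 mm/d

5.4 mm d⁻¹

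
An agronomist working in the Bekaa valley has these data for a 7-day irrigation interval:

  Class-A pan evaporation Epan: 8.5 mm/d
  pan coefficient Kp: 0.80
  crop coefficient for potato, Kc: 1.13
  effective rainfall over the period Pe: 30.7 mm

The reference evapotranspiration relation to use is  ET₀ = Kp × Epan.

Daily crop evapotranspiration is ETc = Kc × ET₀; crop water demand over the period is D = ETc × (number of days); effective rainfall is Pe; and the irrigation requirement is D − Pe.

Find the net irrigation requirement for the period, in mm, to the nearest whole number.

23 mm

ET₀ = 0.80 × 8.5 = 6.8000 mm/d
ETc = Kc × ET₀ = 1.13 × 6.8000 = 7.6840 mm/d
Crop demand D = ETc × 7 d = 7.6840 × 7 = 53.788 mm
D − Pe = 53.788 − 30.7 = 23.088 mm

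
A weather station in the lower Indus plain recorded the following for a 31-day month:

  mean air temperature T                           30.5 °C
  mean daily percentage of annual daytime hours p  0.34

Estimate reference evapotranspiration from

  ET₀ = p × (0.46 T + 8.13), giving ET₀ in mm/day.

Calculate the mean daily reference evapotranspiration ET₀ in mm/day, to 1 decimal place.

ET₀ = 0.34 × (0.46 × 30.5 + 8.13) = 0.34 × 22.160 = 7.5344 mm/d

7.5 mm/day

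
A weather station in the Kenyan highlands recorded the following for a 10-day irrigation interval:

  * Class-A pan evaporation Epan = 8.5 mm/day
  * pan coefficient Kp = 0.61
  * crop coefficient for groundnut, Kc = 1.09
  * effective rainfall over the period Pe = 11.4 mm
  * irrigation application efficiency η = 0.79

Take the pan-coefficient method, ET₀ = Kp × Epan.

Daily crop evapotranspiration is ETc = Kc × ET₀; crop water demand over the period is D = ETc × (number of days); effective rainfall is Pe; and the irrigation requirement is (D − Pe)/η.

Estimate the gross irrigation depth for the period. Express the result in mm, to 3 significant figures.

ET₀ = 0.61 × 8.5 = 5.1850 mm/d
ETc = Kc × ET₀ = 1.09 × 5.1850 = 5.6517 mm/d
Crop demand D = ETc × 10 d = 5.6517 × 10 = 56.517 mm
D − Pe = 56.517 − 11.4 = 45.117 mm
Gross irrigation = 45.117 / 0.79 = 57.110 mm

57.1 mm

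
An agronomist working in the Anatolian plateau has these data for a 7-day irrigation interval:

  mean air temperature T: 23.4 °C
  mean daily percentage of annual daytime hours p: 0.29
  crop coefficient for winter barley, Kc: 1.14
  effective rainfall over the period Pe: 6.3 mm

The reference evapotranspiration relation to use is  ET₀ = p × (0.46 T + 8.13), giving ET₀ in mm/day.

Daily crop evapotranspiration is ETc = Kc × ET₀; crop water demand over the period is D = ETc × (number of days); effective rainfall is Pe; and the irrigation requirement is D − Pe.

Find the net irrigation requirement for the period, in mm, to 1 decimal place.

ET₀ = 0.29 × (0.46 × 23.4 + 8.13) = 0.29 × 18.894 = 5.4793 mm/d
ETc = Kc × ET₀ = 1.14 × 5.4793 = 6.2464 mm/d
Crop demand D = ETc × 7 d = 6.2464 × 7 = 43.725 mm
D − Pe = 43.725 − 6.3 = 37.425 mm

37.4 mm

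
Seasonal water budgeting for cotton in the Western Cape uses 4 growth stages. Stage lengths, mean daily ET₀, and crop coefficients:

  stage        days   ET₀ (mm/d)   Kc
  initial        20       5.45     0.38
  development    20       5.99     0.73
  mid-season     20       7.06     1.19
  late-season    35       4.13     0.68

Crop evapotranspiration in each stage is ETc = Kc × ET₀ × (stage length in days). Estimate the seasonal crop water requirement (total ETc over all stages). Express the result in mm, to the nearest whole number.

initial: 0.38 × 5.45 × 20 = 41.42 mm
development: 0.73 × 5.99 × 20 = 87.45 mm
mid-season: 1.19 × 7.06 × 20 = 168.03 mm
late-season: 0.68 × 4.13 × 35 = 98.29 mm
Seasonal total = 395.19 mm

395 mm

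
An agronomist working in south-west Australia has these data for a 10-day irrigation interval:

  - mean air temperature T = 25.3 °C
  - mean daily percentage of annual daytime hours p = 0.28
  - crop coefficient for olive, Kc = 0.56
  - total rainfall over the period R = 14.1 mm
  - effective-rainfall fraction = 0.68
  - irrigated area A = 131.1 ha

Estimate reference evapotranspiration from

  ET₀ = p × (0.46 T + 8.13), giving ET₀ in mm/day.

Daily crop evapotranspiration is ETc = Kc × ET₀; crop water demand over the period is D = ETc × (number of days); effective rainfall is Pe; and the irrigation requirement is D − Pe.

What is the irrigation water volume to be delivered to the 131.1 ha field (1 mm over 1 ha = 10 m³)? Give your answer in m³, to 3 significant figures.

ET₀ = 0.28 × (0.46 × 25.3 + 8.13) = 0.28 × 19.768 = 5.5350 mm/d
ETc = Kc × ET₀ = 0.56 × 5.5350 = 3.0996 mm/d
Crop demand D = ETc × 10 d = 3.0996 × 10 = 30.996 mm
Pe = 0.68 × 14.1 = 9.588 mm
D − Pe = 30.996 − 9.588 = 21.408 mm
Volume = 21.408 mm × 131.1 ha × 10 = 28065.9 m³

28100 m³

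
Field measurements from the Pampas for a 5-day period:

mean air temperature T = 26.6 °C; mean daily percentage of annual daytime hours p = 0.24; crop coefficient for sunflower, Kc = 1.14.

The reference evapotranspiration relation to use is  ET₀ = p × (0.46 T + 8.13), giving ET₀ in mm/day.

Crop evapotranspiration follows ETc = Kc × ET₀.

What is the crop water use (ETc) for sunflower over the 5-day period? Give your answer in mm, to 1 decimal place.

ET₀ = 0.24 × (0.46 × 26.6 + 8.13) = 0.24 × 20.366 = 4.8878 mm/d
ETc = Kc × ET₀ = 1.14 × 4.8878 = 5.5721 mm/d
Over 5 days: 5.5721 × 5 = 27.861 mm

27.9 mm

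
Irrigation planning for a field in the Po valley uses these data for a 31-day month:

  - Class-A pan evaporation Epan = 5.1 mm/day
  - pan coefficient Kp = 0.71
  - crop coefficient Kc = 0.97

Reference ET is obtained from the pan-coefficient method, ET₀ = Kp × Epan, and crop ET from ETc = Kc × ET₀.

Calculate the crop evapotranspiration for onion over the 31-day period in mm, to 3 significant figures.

109 mm

ET₀ = 0.71 × 5.1 = 3.6210 mm/d
ETc = Kc × ET₀ = 0.97 × 3.6210 = 3.5124 mm/d
Over 31 days: 3.5124 × 31 = 108.884 mm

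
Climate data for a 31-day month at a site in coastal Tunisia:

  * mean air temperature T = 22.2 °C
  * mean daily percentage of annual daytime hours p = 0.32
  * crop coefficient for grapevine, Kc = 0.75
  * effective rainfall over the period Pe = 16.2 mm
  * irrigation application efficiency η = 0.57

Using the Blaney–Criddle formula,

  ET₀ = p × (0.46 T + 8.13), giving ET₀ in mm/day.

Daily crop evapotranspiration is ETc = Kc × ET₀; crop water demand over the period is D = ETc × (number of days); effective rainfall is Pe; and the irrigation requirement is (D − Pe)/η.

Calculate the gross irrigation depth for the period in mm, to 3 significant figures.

211 mm

ET₀ = 0.32 × (0.46 × 22.2 + 8.13) = 0.32 × 18.342 = 5.8694 mm/d
ETc = Kc × ET₀ = 0.75 × 5.8694 = 4.4021 mm/d
Crop demand D = ETc × 31 d = 4.4021 × 31 = 136.465 mm
D − Pe = 136.465 − 16.2 = 120.265 mm
Gross irrigation = 120.265 / 0.57 = 210.991 mm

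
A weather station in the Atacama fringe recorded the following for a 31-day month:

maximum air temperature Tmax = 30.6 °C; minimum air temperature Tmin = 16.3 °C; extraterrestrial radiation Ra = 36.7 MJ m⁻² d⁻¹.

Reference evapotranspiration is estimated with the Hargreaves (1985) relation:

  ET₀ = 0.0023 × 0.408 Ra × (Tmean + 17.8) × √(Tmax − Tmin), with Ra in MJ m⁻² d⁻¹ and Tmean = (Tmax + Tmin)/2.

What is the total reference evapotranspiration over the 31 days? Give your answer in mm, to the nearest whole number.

Tmean = (30.6 + 16.3)/2 = 23.45 °C
0.408 Ra = 0.408 × 36.7 = 14.9736 mm/d equivalent
ET₀ = 0.0023 × 14.9736 × (23.45 + 17.8) × √14.3 = 0.0023 × 14.9736 × 41.25 × 3.7815 = 5.3721 mm/d
Over 31 days: 5.3721 × 31 = 166.535 mm

167 mm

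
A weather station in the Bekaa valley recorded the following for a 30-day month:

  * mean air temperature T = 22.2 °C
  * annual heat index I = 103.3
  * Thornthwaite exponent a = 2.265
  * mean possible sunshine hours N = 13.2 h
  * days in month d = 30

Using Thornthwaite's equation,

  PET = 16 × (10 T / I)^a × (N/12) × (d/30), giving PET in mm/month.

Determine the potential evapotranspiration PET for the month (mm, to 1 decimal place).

99.6 mm

10T/I = 10 × 22.2 / 103.3 = 2.1491
(10T/I)^a = 2.1491^2.265 = 5.6567
Uncorrected PET = 16 × 5.6567 = 90.507 mm
Correction = (N/12)(d/30) = (13.2/12)(30/30) = 1.1000
PET = 90.507 × 1.1000 = 99.558 mm/month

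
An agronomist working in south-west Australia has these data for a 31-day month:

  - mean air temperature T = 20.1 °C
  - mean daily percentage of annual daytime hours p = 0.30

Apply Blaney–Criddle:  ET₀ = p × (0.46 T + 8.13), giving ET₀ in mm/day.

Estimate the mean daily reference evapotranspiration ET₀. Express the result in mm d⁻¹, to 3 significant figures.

5.21 mm d⁻¹

ET₀ = 0.30 × (0.46 × 20.1 + 8.13) = 0.30 × 17.376 = 5.2128 mm/d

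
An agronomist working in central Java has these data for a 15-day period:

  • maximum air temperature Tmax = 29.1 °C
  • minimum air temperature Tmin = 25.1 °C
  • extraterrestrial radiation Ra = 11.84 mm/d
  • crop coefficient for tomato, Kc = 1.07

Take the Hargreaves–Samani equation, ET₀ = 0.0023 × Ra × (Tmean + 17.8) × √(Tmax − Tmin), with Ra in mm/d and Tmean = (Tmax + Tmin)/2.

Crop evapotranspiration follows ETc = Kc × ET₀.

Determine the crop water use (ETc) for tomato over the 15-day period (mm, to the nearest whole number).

39 mm

Tmean = (29.1 + 25.1)/2 = 27.10 °C
ET₀ = 0.0023 × 11.84 × (27.10 + 17.8) × √4.0 = 0.0023 × 11.84 × 44.90 × 2.0000 = 2.4454 mm/d
ETc = Kc × ET₀ = 1.07 × 2.4454 = 2.6166 mm/d
Over 15 days: 2.6166 × 15 = 39.249 mm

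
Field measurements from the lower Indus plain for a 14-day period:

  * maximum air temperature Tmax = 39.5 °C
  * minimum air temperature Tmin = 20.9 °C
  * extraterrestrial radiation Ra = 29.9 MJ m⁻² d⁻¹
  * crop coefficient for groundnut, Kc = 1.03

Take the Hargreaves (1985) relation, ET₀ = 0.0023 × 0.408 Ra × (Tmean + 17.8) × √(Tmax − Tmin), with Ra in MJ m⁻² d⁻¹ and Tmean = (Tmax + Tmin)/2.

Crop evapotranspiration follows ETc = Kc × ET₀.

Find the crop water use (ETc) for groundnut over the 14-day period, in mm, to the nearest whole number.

Tmean = (39.5 + 20.9)/2 = 30.20 °C
0.408 Ra = 0.408 × 29.9 = 12.1992 mm/d equivalent
ET₀ = 0.0023 × 12.1992 × (30.20 + 17.8) × √18.6 = 0.0023 × 12.1992 × 48.00 × 4.3128 = 5.8084 mm/d
ETc = Kc × ET₀ = 1.03 × 5.8084 = 5.9827 mm/d
Over 14 days: 5.9827 × 14 = 83.758 mm

84 mm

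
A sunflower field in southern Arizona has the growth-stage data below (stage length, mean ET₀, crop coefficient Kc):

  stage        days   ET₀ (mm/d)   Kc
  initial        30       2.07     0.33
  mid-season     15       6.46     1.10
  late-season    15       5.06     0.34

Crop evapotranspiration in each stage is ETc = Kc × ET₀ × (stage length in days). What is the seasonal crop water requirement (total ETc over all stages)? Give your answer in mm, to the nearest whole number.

initial: 0.33 × 2.07 × 30 = 20.49 mm
mid-season: 1.10 × 6.46 × 15 = 106.59 mm
late-season: 0.34 × 5.06 × 15 = 25.81 mm
Seasonal total = 152.89 mm

153 mm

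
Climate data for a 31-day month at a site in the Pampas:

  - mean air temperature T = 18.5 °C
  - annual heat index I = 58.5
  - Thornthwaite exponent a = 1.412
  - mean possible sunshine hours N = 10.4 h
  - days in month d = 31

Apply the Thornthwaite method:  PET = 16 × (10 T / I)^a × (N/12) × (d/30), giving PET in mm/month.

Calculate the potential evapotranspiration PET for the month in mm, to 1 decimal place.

10T/I = 10 × 18.5 / 58.5 = 3.1624
(10T/I)^a = 3.1624^1.412 = 5.0819
Uncorrected PET = 16 × 5.0819 = 81.310 mm
Correction = (N/12)(d/30) = (10.4/12)(31/30) = 0.8956
PET = 81.310 × 0.8956 = 72.821 mm/month

72.8 mm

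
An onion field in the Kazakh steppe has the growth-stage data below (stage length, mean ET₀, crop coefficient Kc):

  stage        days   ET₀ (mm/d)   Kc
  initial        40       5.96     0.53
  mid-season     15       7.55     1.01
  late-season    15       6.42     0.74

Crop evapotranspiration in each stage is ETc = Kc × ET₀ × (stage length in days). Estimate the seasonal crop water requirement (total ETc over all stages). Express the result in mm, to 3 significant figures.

initial: 0.53 × 5.96 × 40 = 126.35 mm
mid-season: 1.01 × 7.55 × 15 = 114.38 mm
late-season: 0.74 × 6.42 × 15 = 71.26 mm
Seasonal total = 311.99 mm

312 mm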